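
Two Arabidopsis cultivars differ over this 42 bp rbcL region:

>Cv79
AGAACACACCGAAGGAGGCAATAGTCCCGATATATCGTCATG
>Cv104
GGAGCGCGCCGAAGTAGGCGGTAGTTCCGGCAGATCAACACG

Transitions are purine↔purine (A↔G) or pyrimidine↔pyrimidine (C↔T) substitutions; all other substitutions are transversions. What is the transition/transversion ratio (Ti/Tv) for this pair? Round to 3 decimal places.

Differing sites — 1:A/G (Ti); 4:A/G (Ti); 6:A/G (Ti); 8:A/G (Ti); 15:G/T (Tv); 20:A/G (Ti); 21:A/G (Ti); 26:C/T (Ti); 30:A/G (Ti); 31:T/C (Ti); 33:T/G (Tv); 37:G/A (Ti); 38:T/A (Tv); 41:T/C (Ti).
Of the 14 differences, 11 transitions and 3 transversions, so Ti/Tv = 11/3 = 3.667.

3.667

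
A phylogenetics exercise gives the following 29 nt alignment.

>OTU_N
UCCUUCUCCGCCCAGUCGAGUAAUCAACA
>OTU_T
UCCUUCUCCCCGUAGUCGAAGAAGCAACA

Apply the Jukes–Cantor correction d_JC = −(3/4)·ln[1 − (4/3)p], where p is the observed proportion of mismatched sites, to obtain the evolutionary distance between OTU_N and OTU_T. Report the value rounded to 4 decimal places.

The sequences differ at positions 10 (G/C), 12 (C/G), 13 (C/U), 20 (G/A), 21 (U/G), 24 (U/G).
p = 6/29 = 0.206897.
d = −0.75 · ln(1 − (4/3)·0.206897) = −0.75 · ln(0.724137) = −0.75 · (-0.322775) = 0.2421.

0.2421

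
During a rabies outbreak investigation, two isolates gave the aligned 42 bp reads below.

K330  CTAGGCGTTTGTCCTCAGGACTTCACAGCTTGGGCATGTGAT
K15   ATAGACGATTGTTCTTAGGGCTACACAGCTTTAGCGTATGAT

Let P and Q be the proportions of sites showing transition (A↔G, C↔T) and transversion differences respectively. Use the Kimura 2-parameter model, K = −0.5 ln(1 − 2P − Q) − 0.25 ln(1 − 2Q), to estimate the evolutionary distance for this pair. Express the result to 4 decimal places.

Differing sites — 1:C/A (Tv); 5:G/A (Ti); 8:T/A (Tv); 13:C/T (Ti); 16:C/T (Ti); 20:A/G (Ti); 23:T/A (Tv); 32:G/T (Tv); 33:G/A (Ti); 36:A/G (Ti); 38:G/A (Ti).
Of the 11 differences, 7 transitions and 4 transversions over 42 sites: P = 7/42 = 0.166667, Q = 4/42 = 0.095238.
d = −0.5·ln(0.571428) − 0.25·ln(0.809524) = −0.5·(-0.559617) − 0.25·(-0.211309) = 0.3326.

0.3326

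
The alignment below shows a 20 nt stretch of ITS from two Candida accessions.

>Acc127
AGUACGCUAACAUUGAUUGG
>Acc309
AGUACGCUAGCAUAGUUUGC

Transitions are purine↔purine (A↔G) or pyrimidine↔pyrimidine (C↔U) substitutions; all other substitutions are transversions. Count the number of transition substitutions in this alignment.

Mismatches occur at site 10 (A→G, transition), site 14 (U→A, transversion), site 16 (A→U, transversion), site 20 (G→C, transversion).
Of the 4 differences, 1 transition and 3 transversions, so the answer is 1.

1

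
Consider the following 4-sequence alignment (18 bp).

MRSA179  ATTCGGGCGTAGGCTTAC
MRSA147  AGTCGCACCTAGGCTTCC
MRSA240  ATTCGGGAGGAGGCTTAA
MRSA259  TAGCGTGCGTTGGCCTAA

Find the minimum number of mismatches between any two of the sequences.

Pairwise Hamming distances:
  MRSA179 vs MRSA147: 5
  MRSA179 vs MRSA240: 3
  MRSA179 vs MRSA259: 7
  MRSA147 vs MRSA240: 8
  MRSA147 vs MRSA259: 10
  MRSA240 vs MRSA259: 8
The smallest is 3, between MRSA179 and MRSA240.

3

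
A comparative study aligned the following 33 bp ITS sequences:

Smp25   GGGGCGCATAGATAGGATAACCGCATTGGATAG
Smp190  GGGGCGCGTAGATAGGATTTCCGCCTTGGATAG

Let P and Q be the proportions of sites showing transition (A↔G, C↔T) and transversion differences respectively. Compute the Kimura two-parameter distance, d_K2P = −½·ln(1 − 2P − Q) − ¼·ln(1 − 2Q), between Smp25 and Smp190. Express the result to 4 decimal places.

0.1323

Differing sites — 8:A/G (Ti); 19:A/T (Tv); 20:A/T (Tv); 25:A/C (Tv).
Of the 4 differences, 1 transition and 3 transversions over 33 sites: P = 1/33 = 0.030303, Q = 3/33 = 0.090909.
d = −0.5·ln(0.848485) − 0.25·ln(0.818182) = −0.5·(-0.164303) − 0.25·(-0.200670) = 0.1323.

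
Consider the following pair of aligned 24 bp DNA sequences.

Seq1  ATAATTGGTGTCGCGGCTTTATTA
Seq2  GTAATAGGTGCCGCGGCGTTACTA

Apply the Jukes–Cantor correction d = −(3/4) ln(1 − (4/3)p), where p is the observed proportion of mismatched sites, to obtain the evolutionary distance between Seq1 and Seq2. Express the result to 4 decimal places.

The sequences differ at positions 1 (A/G), 6 (T/A), 11 (T/C), 18 (T/G), 22 (T/C).
p = 5/24 = 0.208333.
d = −0.75 · ln(1 − (4/3)·0.208333) = −0.75 · ln(0.722223) = −0.75 · (-0.325421) = 0.2441.

0.2441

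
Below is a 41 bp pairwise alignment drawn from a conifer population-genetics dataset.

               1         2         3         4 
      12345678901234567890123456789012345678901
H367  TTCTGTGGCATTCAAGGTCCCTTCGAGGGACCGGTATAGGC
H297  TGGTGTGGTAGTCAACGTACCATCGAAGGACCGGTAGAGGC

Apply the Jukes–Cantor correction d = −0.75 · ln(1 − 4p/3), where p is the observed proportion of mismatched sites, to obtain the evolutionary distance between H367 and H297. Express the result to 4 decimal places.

Mismatches occur at site 2 (T/G), site 3 (C/G), site 9 (C/T), site 11 (T/G), site 16 (G/C), site 19 (C/A), site 22 (T/A), site 27 (G/A), site 37 (T/G).
p = 9/41 = 0.219512.
d = −0.75 · ln(1 − (4/3)·0.219512) = −0.75 · ln(0.707317) = −0.75 · (-0.346276) = 0.2597.

0.2597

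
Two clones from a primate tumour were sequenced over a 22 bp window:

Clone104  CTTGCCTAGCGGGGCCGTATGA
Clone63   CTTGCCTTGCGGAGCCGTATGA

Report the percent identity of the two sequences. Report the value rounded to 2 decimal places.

90.91%

Differing sites — 8:A/T; 13:G/A.
20 of the 22 sites match, so the percent identity is 20/22 × 100 = 90.91%.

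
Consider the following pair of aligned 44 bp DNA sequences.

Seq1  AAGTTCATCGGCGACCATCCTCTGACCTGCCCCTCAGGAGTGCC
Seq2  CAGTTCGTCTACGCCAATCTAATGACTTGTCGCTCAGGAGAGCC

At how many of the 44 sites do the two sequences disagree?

13

Mismatches occur at site 1 (A↔C), site 7 (A↔G), site 10 (G↔T), site 11 (G↔A), site 14 (A↔C), site 16 (C↔A), site 20 (C↔T), site 21 (T↔A), site 22 (C↔A), site 27 (C↔T), site 30 (C↔T), site 32 (C↔G), site 41 (T↔A).
That gives 13 mismatches out of 44 aligned sites, so the Hamming distance is 13.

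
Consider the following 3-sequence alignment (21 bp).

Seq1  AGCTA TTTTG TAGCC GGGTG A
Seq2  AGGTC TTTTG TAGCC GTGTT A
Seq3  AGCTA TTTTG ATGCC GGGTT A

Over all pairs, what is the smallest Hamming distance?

3

Pairwise Hamming distances:
  Seq1 vs Seq2: 4
  Seq1 vs Seq3: 3
  Seq2 vs Seq3: 5
The smallest is 3, between Seq1 and Seq3.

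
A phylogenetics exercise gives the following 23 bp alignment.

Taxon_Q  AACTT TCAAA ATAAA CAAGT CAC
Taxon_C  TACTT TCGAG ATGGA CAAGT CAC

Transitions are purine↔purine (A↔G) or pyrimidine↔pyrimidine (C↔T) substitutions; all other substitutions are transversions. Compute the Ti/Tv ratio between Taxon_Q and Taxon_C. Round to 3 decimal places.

4.000

The sequences differ at positions 1 (A/T, transversion), 8 (A/G, transition), 10 (A/G, transition), 13 (A/G, transition), 14 (A/G, transition).
Of the 5 differences, 4 transitions and 1 transversion, so Ti/Tv = 4/1 = 4.000.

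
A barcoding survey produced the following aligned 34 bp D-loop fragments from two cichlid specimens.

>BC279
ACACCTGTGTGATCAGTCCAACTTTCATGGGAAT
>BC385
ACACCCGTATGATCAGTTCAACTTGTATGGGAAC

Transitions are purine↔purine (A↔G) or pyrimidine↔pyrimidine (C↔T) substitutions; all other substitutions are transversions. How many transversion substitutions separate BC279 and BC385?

1

Mismatches occur at site 6 (T→C, transition), site 9 (G→A, transition), site 18 (C→T, transition), site 25 (T→G, transversion), site 26 (C→T, transition), site 34 (T→C, transition).
Of the 6 differences, 5 transitions and 1 transversion, so the answer is 1.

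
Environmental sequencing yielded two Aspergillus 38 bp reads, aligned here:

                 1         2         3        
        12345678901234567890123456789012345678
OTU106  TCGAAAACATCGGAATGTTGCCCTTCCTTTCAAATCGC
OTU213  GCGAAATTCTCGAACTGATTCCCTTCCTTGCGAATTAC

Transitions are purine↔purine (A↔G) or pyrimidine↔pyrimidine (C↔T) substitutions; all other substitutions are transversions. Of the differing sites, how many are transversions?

The sequences differ at positions 1 (T/G, transversion), 7 (A/T, transversion), 8 (C/T, transition), 9 (A/C, transversion), 13 (G/A, transition), 15 (A/C, transversion), 18 (T/A, transversion), 20 (G/T, transversion), 30 (T/G, transversion), 32 (A/G, transition), 36 (C/T, transition), 37 (G/A, transition).
Of the 12 differences, 5 transitions and 7 transversions, so the answer is 7.

7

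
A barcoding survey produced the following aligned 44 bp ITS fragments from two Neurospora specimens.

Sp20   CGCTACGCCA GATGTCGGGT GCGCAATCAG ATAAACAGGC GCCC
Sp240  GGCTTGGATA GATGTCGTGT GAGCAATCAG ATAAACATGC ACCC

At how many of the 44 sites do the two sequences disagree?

Differing sites — 1:C/G; 5:A/T; 6:C/G; 8:C/A; 9:C/T; 18:G/T; 22:C/A; 38:G/T; 41:G/A.
That gives 9 mismatches out of 44 aligned sites, so the Hamming distance is 9.

9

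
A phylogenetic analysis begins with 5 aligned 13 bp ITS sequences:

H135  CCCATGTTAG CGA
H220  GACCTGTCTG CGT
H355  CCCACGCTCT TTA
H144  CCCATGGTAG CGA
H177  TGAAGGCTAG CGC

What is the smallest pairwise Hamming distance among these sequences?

1

Pairwise Hamming distances:
  H135 vs H220: 6
  H135 vs H355: 6
  H135 vs H144: 1
  H135 vs H177: 6
  H220 vs H355: 11
  H220 vs H144: 7
  H220 vs H177: 9
  H355 vs H144: 6
  H355 vs H177: 9
  H144 vs H177: 6
The smallest is 1, between H135 and H144.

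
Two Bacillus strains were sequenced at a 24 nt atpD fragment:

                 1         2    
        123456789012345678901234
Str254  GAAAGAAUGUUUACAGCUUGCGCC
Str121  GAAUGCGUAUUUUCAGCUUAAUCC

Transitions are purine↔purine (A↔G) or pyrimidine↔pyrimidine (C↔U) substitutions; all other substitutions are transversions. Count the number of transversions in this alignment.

The sequences differ at positions 4 (A/U, transversion), 6 (A/C, transversion), 7 (A/G, transition), 9 (G/A, transition), 13 (A/U, transversion), 20 (G/A, transition), 21 (C/A, transversion), 22 (G/U, transversion).
Of the 8 differences, 3 transitions and 5 transversions, so the answer is 5.

5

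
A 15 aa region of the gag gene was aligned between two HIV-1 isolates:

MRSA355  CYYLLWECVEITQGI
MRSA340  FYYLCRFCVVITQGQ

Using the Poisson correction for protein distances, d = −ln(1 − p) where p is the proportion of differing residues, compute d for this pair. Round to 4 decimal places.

0.5108

The sequences differ at positions 1 (C/F), 5 (L/C), 6 (W/R), 7 (E/F), 10 (E/V), 15 (I/Q).
p = 6/15 = 0.400000.
d = −ln(1 − 0.400000) = −ln(0.600000) = 0.5108.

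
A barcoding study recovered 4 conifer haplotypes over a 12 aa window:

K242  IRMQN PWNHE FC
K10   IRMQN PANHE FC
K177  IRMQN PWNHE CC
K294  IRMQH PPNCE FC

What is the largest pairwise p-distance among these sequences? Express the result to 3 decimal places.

Pairwise Hamming distances:
  K242 vs K10: 1
  K242 vs K177: 1
  K242 vs K294: 3
  K10 vs K177: 2
  K10 vs K294: 3
  K177 vs K294: 4
The largest is 4 mismatches, between K177 and K294; p = 4/12 = 0.333.

0.333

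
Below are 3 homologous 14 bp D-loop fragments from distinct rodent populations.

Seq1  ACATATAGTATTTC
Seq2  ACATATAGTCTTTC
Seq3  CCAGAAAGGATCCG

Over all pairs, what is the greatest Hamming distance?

8

Pairwise Hamming distances:
  Seq1 vs Seq2: 1
  Seq1 vs Seq3: 7
  Seq2 vs Seq3: 8
The largest is 8, between Seq2 and Seq3.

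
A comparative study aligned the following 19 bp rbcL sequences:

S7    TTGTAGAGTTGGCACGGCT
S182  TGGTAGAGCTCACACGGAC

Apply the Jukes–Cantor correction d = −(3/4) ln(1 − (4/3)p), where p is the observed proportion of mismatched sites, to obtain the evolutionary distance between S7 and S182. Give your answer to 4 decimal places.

Differing sites — 2:T/G; 9:T/C; 11:G/C; 12:G/A; 18:C/A; 19:T/C.
p = 6/19 = 0.315789.
d = −0.75 · ln(1 − (4/3)·0.315789) = −0.75 · ln(0.578948) = −0.75 · (-0.546543) = 0.4099.

0.4099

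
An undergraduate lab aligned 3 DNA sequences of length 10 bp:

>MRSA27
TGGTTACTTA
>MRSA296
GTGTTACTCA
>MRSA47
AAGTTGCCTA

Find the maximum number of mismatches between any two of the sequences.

5

Pairwise Hamming distances:
  MRSA27 vs MRSA296: 3
  MRSA27 vs MRSA47: 4
  MRSA296 vs MRSA47: 5
The largest is 5, between MRSA296 and MRSA47.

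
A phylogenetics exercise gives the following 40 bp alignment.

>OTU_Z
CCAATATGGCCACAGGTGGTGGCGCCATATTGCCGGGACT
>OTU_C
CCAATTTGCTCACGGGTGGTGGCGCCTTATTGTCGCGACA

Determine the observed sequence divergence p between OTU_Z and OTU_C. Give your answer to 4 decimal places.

0.2000

Mismatches occur at site 6 (A/T), site 9 (G/C), site 10 (C/T), site 14 (A/G), site 27 (A/T), site 33 (C/T), site 36 (G/C), site 40 (T/A).
There are 8 differences over 40 sites, so p = 8/40 = 0.2000.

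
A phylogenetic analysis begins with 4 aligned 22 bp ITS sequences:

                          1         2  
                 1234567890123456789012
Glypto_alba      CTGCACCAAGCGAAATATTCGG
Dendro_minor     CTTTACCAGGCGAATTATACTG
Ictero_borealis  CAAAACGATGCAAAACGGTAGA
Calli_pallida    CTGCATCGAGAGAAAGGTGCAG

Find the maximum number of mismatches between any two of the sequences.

Pairwise Hamming distances:
  Glypto_alba vs Dendro_minor: 6
  Glypto_alba vs Ictero_borealis: 11
  Glypto_alba vs Calli_pallida: 7
  Dendro_minor vs Ictero_borealis: 14
  Dendro_minor vs Calli_pallida: 11
  Ictero_borealis vs Calli_pallida: 15
The largest is 15, between Ictero_borealis and Calli_pallida.

15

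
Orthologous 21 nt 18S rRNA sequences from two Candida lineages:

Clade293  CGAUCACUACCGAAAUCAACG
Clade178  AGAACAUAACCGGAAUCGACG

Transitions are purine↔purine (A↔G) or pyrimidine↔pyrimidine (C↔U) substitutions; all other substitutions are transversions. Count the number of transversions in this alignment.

3

Mismatches occur at site 1 (C→A, transversion), site 4 (U→A, transversion), site 7 (C→U, transition), site 8 (U→A, transversion), site 13 (A→G, transition), site 18 (A→G, transition).
Of the 6 differences, 3 transitions and 3 transversions, so the answer is 3.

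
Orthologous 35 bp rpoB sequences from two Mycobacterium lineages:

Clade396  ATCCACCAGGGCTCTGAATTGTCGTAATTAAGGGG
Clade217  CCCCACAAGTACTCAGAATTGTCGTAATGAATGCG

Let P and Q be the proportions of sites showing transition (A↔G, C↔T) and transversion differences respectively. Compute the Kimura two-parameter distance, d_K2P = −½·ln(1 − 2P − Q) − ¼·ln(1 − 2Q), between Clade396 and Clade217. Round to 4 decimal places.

0.3164

Mismatches occur at site 1 (A↔C, transversion), site 2 (T↔C, transition), site 7 (C↔A, transversion), site 10 (G↔T, transversion), site 11 (G↔A, transition), site 15 (T↔A, transversion), site 29 (T↔G, transversion), site 32 (G↔T, transversion), site 34 (G↔C, transversion).
Of the 9 differences, 2 transitions and 7 transversions over 35 sites: P = 2/35 = 0.057143, Q = 7/35 = 0.200000.
d = −0.5·ln(0.685714) − 0.25·ln(0.600000) = −0.5·(-0.377295) − 0.25·(-0.510826) = 0.3164.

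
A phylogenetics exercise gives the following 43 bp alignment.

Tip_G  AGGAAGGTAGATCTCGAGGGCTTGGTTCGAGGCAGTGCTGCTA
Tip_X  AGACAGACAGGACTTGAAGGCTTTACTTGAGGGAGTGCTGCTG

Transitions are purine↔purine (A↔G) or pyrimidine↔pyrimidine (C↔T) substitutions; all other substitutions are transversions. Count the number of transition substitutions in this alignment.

10

The sequences differ at positions 3 (G/A, transition), 4 (A/C, transversion), 7 (G/A, transition), 8 (T/C, transition), 11 (A/G, transition), 12 (T/A, transversion), 15 (C/T, transition), 18 (G/A, transition), 24 (G/T, transversion), 25 (G/A, transition), 26 (T/C, transition), 28 (C/T, transition), 33 (C/G, transversion), 43 (A/G, transition).
Of the 14 differences, 10 transitions and 4 transversions, so the answer is 10.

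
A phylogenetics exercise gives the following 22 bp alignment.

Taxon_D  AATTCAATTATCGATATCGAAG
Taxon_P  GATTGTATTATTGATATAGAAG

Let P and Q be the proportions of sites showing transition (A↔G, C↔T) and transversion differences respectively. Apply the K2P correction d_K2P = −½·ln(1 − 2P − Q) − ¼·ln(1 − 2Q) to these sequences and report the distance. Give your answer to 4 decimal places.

0.2711

The sequences differ at positions 1 (A/G, transition), 5 (C/G, transversion), 6 (A/T, transversion), 12 (C/T, transition), 18 (C/A, transversion).
Of the 5 differences, 2 transitions and 3 transversions over 22 sites: P = 2/22 = 0.090909, Q = 3/22 = 0.136364.
d = −0.5·ln(0.681818) − 0.25·ln(0.727272) = −0.5·(-0.382993) − 0.25·(-0.318455) = 0.2711.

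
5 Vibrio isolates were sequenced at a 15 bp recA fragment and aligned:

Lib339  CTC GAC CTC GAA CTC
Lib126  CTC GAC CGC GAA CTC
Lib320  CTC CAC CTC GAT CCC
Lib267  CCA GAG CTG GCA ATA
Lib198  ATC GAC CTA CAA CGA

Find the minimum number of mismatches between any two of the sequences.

1

Pairwise Hamming distances:
  Lib339 vs Lib126: 1
  Lib339 vs Lib320: 3
  Lib339 vs Lib267: 7
  Lib339 vs Lib198: 5
  Lib126 vs Lib320: 4
  Lib126 vs Lib267: 8
  Lib126 vs Lib198: 6
  Lib320 vs Lib267: 10
  Lib320 vs Lib198: 7
  Lib267 vs Lib198: 9
The smallest is 1, between Lib339 and Lib126.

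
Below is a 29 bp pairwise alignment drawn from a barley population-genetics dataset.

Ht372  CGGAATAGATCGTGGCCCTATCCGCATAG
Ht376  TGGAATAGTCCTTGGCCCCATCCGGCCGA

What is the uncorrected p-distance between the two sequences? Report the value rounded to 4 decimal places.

The sequences differ at positions 1 (C/T), 9 (A/T), 10 (T/C), 12 (G/T), 19 (T/C), 25 (C/G), 26 (A/C), 27 (T/C), 28 (A/G), 29 (G/A).
There are 10 differences over 29 sites, so p = 10/29 = 0.3448.

0.3448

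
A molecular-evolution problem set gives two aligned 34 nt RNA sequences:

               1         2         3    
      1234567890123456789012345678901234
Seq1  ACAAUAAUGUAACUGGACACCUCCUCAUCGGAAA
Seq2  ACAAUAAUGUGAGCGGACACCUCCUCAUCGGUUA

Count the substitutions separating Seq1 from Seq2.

Differing sites — 11:A/G; 13:C/G; 14:U/C; 32:A/U; 33:A/U.
That gives 5 mismatches out of 34 aligned sites, so the Hamming distance is 5.

5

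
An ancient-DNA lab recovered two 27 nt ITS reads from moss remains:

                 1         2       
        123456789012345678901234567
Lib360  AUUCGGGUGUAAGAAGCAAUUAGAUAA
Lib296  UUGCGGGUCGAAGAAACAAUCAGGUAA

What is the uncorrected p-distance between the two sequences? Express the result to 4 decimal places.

The sequences differ at positions 1 (A/U), 3 (U/G), 9 (G/C), 10 (U/G), 16 (G/A), 21 (U/C), 24 (A/G).
There are 7 differences over 27 sites, so p = 7/27 = 0.2593.

0.2593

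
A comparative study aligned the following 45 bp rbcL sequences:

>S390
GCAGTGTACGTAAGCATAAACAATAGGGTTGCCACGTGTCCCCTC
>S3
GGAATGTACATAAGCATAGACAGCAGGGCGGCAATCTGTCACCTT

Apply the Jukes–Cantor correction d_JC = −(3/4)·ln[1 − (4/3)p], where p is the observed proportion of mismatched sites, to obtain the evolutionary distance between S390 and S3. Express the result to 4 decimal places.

The sequences differ at positions 2 (C/G), 4 (G/A), 10 (G/A), 19 (A/G), 23 (A/G), 24 (T/C), 29 (T/C), 30 (T/G), 33 (C/A), 35 (C/T), 36 (G/C), 41 (C/A), 45 (C/T).
p = 13/45 = 0.288889.
d = −0.75 · ln(1 − (4/3)·0.288889) = −0.75 · ln(0.614815) = −0.75 · (-0.486434) = 0.3648.

0.3648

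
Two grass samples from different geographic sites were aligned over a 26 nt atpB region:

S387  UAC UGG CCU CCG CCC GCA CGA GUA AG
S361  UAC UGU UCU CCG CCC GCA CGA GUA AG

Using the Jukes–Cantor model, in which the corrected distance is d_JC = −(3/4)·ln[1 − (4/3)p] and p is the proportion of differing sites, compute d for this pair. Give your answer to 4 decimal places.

0.0812

The sequences differ at positions 6 (G/U), 7 (C/U).
p = 2/26 = 0.076923.
d = −0.75 · ln(1 − (4/3)·0.076923) = −0.75 · ln(0.897436) = −0.75 · (-0.108213) = 0.0812.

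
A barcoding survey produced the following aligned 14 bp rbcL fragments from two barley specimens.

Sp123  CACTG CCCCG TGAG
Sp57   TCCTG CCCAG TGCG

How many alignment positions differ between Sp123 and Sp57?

4

Differing sites — 1:C/T; 2:A/C; 9:C/A; 13:A/C.
That gives 4 mismatches out of 14 aligned sites, so the Hamming distance is 4.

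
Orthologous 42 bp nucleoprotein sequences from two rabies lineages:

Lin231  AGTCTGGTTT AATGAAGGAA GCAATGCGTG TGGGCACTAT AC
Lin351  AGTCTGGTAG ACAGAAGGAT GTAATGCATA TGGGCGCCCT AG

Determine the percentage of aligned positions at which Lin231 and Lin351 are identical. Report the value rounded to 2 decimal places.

71.43%

Mismatches occur at site 9 (T↔A), site 10 (T↔G), site 12 (A↔C), site 13 (T↔A), site 20 (A↔T), site 22 (C↔T), site 28 (G↔A), site 30 (G↔A), site 36 (A↔G), site 38 (T↔C), site 39 (A↔C), site 42 (C↔G).
30 of the 42 sites match, so the percent identity is 30/42 × 100 = 71.43%.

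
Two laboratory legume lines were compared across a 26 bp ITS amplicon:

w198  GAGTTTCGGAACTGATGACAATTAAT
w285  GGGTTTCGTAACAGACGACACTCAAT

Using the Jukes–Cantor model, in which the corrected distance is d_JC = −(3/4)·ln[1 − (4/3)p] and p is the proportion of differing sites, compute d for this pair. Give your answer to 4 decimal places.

0.2758

Differing sites — 2:A/G; 9:G/T; 13:T/A; 16:T/C; 21:A/C; 23:T/C.
p = 6/26 = 0.230769.
d = −0.75 · ln(1 − (4/3)·0.230769) = −0.75 · ln(0.692308) = −0.75 · (-0.367724) = 0.2758.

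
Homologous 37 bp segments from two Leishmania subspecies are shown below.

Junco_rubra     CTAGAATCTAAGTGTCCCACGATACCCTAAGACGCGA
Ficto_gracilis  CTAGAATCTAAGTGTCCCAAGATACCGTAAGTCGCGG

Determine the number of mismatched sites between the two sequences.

The sequences differ at positions 20 (C/A), 27 (C/G), 32 (A/T), 37 (A/G).
That gives 4 mismatches out of 37 aligned sites, so the Hamming distance is 4.

4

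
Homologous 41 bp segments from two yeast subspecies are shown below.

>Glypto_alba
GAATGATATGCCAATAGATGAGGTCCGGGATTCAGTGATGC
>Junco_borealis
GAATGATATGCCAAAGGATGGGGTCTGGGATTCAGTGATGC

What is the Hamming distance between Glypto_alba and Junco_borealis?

Mismatches occur at site 15 (T↔A), site 16 (A↔G), site 21 (A↔G), site 26 (C↔T).
That gives 4 mismatches out of 41 aligned sites, so the Hamming distance is 4.

4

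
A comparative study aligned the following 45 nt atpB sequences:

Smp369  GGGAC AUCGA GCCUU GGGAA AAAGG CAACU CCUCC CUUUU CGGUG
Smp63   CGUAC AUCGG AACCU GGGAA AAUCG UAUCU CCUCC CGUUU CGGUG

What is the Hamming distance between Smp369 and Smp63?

11

Mismatches occur at site 1 (G→C), site 3 (G→U), site 10 (A→G), site 11 (G→A), site 12 (C→A), site 14 (U→C), site 23 (A→U), site 24 (G→C), site 26 (C→U), site 28 (A→U), site 37 (U→G).
That gives 11 mismatches out of 45 aligned sites, so the Hamming distance is 11.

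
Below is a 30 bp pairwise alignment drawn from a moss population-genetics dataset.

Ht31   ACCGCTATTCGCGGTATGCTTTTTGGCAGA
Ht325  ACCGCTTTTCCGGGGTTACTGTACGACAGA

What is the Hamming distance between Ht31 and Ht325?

The sequences differ at positions 7 (A/T), 11 (G/C), 12 (C/G), 15 (T/G), 16 (A/T), 18 (G/A), 21 (T/G), 23 (T/A), 24 (T/C), 26 (G/A).
That gives 10 mismatches out of 30 aligned sites, so the Hamming distance is 10.

10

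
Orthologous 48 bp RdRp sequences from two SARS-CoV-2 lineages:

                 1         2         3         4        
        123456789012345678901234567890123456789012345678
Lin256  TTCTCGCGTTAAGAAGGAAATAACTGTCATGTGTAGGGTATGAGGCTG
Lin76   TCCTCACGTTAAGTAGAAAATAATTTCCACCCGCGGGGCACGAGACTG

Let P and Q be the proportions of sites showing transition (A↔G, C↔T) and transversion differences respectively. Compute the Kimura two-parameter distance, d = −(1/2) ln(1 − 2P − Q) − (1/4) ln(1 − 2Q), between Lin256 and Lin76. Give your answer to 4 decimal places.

0.4467

Differing sites — 2:T/C (Ti); 6:G/A (Ti); 14:A/T (Tv); 17:G/A (Ti); 24:C/T (Ti); 26:G/T (Tv); 27:T/C (Ti); 30:T/C (Ti); 31:G/C (Tv); 32:T/C (Ti); 34:T/C (Ti); 35:A/G (Ti); 39:T/C (Ti); 41:T/C (Ti); 45:G/A (Ti).
Of the 15 differences, 12 transitions and 3 transversions over 48 sites: P = 12/48 = 0.250000, Q = 3/48 = 0.062500.
d = −0.5·ln(0.437500) − 0.25·ln(0.875000) = −0.5·(-0.826679) − 0.25·(-0.133531) = 0.4467.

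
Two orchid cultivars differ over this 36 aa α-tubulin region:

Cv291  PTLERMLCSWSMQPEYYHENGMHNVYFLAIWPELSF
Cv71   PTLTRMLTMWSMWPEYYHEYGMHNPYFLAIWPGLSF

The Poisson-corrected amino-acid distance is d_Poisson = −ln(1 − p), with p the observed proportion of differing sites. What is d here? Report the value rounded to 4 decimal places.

Mismatches occur at site 4 (E↔T), site 8 (C↔T), site 9 (S↔M), site 13 (Q↔W), site 20 (N↔Y), site 25 (V↔P), site 33 (E↔G).
p = 7/36 = 0.194444.
d = −ln(1 − 0.194444) = −ln(0.805556) = 0.2162.

0.2162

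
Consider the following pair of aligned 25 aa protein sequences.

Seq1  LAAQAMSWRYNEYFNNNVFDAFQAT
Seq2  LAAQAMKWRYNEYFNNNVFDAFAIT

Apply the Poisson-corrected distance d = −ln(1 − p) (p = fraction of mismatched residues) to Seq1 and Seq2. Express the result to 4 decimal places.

0.1278

Mismatches occur at site 7 (S→K), site 23 (Q→A), site 24 (A→I).
p = 3/25 = 0.120000.
d = −ln(1 − 0.120000) = −ln(0.880000) = 0.1278.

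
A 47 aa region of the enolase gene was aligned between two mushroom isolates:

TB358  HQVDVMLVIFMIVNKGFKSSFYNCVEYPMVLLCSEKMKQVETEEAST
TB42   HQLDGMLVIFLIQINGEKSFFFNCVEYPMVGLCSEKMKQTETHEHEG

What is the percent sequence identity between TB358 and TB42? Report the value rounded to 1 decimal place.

68.1%

The sequences differ at positions 3 (V/L), 5 (V/G), 11 (M/L), 13 (V/Q), 14 (N/I), 15 (K/N), 17 (F/E), 20 (S/F), 22 (Y/F), 31 (L/G), 40 (V/T), 43 (E/H), 45 (A/H), 46 (S/E), 47 (T/G).
32 of the 47 sites match, so the percent identity is 32/47 × 100 = 68.1%.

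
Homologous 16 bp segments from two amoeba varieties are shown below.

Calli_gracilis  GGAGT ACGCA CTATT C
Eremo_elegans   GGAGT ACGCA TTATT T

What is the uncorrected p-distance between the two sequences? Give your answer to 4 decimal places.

0.1250

Differing sites — 11:C/T; 16:C/T.
There are 2 differences over 16 sites, so p = 2/16 = 0.1250.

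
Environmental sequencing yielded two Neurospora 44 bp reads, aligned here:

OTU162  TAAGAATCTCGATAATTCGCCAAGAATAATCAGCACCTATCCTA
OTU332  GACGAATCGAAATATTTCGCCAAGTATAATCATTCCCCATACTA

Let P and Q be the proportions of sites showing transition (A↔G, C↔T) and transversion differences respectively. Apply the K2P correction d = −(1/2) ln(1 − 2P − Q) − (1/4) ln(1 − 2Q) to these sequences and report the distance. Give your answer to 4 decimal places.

0.3400

Differing sites — 1:T/G (Tv); 3:A/C (Tv); 9:T/G (Tv); 10:C/A (Tv); 11:G/A (Ti); 15:A/T (Tv); 25:A/T (Tv); 33:G/T (Tv); 34:C/T (Ti); 35:A/C (Tv); 38:T/C (Ti); 41:C/A (Tv).
Of the 12 differences, 3 transitions and 9 transversions over 44 sites: P = 3/44 = 0.068182, Q = 9/44 = 0.204545.
d = −0.5·ln(0.659091) − 0.25·ln(0.590910) = −0.5·(-0.416894) − 0.25·(-0.526092) = 0.3400.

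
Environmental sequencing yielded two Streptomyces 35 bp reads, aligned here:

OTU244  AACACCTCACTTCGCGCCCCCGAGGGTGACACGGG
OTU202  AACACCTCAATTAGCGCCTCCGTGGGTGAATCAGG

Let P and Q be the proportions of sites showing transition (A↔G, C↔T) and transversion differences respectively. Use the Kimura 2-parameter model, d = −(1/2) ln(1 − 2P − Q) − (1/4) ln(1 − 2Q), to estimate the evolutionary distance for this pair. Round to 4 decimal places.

The sequences differ at positions 10 (C/A, transversion), 13 (C/A, transversion), 19 (C/T, transition), 23 (A/T, transversion), 30 (C/A, transversion), 31 (A/T, transversion), 33 (G/A, transition).
Of the 7 differences, 2 transitions and 5 transversions over 35 sites: P = 2/35 = 0.057143, Q = 5/35 = 0.142857.
d = −0.5·ln(0.742857) − 0.25·ln(0.714286) = −0.5·(-0.297252) − 0.25·(-0.336472) = 0.2327.

0.2327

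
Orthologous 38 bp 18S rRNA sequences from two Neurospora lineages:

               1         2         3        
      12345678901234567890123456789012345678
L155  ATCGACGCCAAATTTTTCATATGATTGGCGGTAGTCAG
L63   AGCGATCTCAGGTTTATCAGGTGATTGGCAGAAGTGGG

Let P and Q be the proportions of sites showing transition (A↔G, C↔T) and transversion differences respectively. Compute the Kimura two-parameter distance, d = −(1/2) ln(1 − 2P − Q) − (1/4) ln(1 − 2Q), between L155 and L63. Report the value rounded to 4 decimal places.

Differing sites — 2:T/G (Tv); 6:C/T (Ti); 7:G/C (Tv); 8:C/T (Ti); 11:A/G (Ti); 12:A/G (Ti); 16:T/A (Tv); 20:T/G (Tv); 21:A/G (Ti); 30:G/A (Ti); 32:T/A (Tv); 36:C/G (Tv); 37:A/G (Ti).
Of the 13 differences, 7 transitions and 6 transversions over 38 sites: P = 7/38 = 0.184211, Q = 6/38 = 0.157895.
d = −0.5·ln(0.473683) − 0.25·ln(0.684210) = −0.5·(-0.747217) − 0.25·(-0.379490) = 0.4685.

0.4685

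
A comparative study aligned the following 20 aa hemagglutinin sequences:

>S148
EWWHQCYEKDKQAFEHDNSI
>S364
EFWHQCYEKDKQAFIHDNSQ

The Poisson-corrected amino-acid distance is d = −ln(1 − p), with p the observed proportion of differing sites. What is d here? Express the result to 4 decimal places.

0.1625

Differing sites — 2:W/F; 15:E/I; 20:I/Q.
p = 3/20 = 0.150000.
d = −ln(1 − 0.150000) = −ln(0.850000) = 0.1625.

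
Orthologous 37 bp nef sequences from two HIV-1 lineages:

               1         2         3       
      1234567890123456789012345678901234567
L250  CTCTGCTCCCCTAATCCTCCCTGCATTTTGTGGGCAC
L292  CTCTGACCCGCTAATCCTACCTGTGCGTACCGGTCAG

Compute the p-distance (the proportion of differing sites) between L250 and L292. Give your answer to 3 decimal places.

0.351

Mismatches occur at site 6 (C↔A), site 7 (T↔C), site 10 (C↔G), site 19 (C↔A), site 24 (C↔T), site 25 (A↔G), site 26 (T↔C), site 27 (T↔G), site 29 (T↔A), site 30 (G↔C), site 31 (T↔C), site 34 (G↔T), site 37 (C↔G).
There are 13 differences over 37 sites, so p = 13/37 = 0.351.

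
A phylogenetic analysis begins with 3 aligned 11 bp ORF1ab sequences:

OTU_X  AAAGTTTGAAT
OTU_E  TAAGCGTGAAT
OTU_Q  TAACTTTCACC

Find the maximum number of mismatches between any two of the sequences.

6

Pairwise Hamming distances:
  OTU_X vs OTU_E: 3
  OTU_X vs OTU_Q: 5
  OTU_E vs OTU_Q: 6
The largest is 6, between OTU_E and OTU_Q.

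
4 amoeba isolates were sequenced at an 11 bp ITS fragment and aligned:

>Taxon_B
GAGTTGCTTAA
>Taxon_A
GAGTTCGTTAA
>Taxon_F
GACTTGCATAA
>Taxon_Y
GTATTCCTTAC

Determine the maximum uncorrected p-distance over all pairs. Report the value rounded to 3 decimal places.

0.455

Pairwise Hamming distances:
  Taxon_B vs Taxon_A: 2
  Taxon_B vs Taxon_F: 2
  Taxon_B vs Taxon_Y: 4
  Taxon_A vs Taxon_F: 4
  Taxon_A vs Taxon_Y: 4
  Taxon_F vs Taxon_Y: 5
The largest is 5 mismatches, between Taxon_F and Taxon_Y; p = 5/11 = 0.455.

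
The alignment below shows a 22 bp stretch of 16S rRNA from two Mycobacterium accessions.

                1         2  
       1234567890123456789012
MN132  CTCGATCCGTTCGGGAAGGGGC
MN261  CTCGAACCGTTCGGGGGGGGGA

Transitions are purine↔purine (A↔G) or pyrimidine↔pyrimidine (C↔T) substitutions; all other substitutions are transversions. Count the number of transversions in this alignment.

Differing sites — 6:T/A (Tv); 16:A/G (Ti); 17:A/G (Ti); 22:C/A (Tv).
Of the 4 differences, 2 transitions and 2 transversions, so the answer is 2.

2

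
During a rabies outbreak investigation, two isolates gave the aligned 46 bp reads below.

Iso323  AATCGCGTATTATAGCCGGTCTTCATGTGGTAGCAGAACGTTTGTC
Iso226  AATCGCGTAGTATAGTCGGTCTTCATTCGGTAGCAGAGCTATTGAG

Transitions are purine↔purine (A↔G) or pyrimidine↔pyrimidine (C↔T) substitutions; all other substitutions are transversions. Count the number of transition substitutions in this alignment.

3

The sequences differ at positions 10 (T/G, transversion), 16 (C/T, transition), 27 (G/T, transversion), 28 (T/C, transition), 38 (A/G, transition), 40 (G/T, transversion), 41 (T/A, transversion), 45 (T/A, transversion), 46 (C/G, transversion).
Of the 9 differences, 3 transitions and 6 transversions, so the answer is 3.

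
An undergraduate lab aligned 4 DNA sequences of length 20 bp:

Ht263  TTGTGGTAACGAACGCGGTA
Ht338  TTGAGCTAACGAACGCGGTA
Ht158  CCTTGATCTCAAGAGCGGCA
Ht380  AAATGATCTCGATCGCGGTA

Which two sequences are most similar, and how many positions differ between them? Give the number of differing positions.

Pairwise Hamming distances:
  Ht263 vs Ht338: 2
  Ht263 vs Ht158: 10
  Ht263 vs Ht380: 7
  Ht338 vs Ht158: 11
  Ht338 vs Ht380: 8
  Ht158 vs Ht380: 7
The smallest is 2, between Ht263 and Ht338.

2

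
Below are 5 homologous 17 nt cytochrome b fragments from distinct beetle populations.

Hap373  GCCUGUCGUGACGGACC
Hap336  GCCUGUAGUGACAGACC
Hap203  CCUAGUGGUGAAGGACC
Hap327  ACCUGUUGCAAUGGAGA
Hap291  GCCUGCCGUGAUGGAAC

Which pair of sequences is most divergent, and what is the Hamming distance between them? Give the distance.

Pairwise Hamming distances:
  Hap373 vs Hap336: 2
  Hap373 vs Hap203: 5
  Hap373 vs Hap327: 7
  Hap373 vs Hap291: 3
  Hap336 vs Hap203: 6
  Hap336 vs Hap327: 8
  Hap336 vs Hap291: 5
  Hap203 vs Hap327: 9
  Hap203 vs Hap291: 7
  Hap327 vs Hap291: 7
The largest is 9, between Hap203 and Hap327.

9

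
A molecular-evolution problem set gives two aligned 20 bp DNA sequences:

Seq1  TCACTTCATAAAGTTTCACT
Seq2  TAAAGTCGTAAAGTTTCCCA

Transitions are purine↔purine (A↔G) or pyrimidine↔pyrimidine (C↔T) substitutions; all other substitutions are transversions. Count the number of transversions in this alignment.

Mismatches occur at site 2 (C/A, transversion), site 4 (C/A, transversion), site 5 (T/G, transversion), site 8 (A/G, transition), site 18 (A/C, transversion), site 20 (T/A, transversion).
Of the 6 differences, 1 transition and 5 transversions, so the answer is 5.

5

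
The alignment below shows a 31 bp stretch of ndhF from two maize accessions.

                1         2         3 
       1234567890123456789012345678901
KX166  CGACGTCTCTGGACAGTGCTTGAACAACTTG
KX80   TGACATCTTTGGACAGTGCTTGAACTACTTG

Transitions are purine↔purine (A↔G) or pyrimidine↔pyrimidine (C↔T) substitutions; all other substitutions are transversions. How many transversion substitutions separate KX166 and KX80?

1

The sequences differ at positions 1 (C/T, transition), 5 (G/A, transition), 9 (C/T, transition), 26 (A/T, transversion).
Of the 4 differences, 3 transitions and 1 transversion, so the answer is 1.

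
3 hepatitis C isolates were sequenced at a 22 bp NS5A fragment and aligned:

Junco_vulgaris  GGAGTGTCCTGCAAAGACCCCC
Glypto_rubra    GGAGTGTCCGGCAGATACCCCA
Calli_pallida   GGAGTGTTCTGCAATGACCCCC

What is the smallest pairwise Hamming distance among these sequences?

2

Pairwise Hamming distances:
  Junco_vulgaris vs Glypto_rubra: 4
  Junco_vulgaris vs Calli_pallida: 2
  Glypto_rubra vs Calli_pallida: 6
The smallest is 2, between Junco_vulgaris and Calli_pallida.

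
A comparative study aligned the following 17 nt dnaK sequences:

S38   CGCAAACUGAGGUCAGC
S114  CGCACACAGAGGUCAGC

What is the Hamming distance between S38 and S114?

2

The sequences differ at positions 5 (A/C), 8 (U/A).
That gives 2 mismatches out of 17 aligned sites, so the Hamming distance is 2.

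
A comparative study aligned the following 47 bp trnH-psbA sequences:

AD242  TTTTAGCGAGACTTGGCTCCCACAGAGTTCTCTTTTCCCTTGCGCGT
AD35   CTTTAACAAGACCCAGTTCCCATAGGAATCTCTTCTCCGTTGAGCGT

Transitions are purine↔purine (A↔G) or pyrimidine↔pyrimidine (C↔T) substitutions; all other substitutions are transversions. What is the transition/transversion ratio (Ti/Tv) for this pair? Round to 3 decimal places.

3.667

The sequences differ at positions 1 (T/C, transition), 6 (G/A, transition), 8 (G/A, transition), 13 (T/C, transition), 14 (T/C, transition), 15 (G/A, transition), 17 (C/T, transition), 23 (C/T, transition), 26 (A/G, transition), 27 (G/A, transition), 28 (T/A, transversion), 35 (T/C, transition), 39 (C/G, transversion), 43 (C/A, transversion).
Of the 14 differences, 11 transitions and 3 transversions, so Ti/Tv = 11/3 = 3.667.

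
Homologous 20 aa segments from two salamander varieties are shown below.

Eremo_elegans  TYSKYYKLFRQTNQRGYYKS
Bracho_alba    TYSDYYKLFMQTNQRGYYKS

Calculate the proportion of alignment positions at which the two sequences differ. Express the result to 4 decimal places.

0.1000

The sequences differ at positions 4 (K/D), 10 (R/M).
There are 2 differences over 20 sites, so p = 2/20 = 0.1000.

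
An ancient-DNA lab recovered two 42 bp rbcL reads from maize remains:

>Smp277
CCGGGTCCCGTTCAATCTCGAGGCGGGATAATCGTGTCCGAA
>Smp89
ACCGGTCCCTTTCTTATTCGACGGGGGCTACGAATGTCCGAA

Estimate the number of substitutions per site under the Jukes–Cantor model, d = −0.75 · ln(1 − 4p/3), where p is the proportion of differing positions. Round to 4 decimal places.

Mismatches occur at site 1 (C/A), site 3 (G/C), site 10 (G/T), site 14 (A/T), site 15 (A/T), site 16 (T/A), site 17 (C/T), site 22 (G/C), site 24 (C/G), site 28 (A/C), site 31 (A/C), site 32 (T/G), site 33 (C/A), site 34 (G/A).
p = 14/42 = 0.333333.
d = −0.75 · ln(1 − (4/3)·0.333333) = −0.75 · ln(0.555556) = −0.75 · (-0.587786) = 0.4408.

0.4408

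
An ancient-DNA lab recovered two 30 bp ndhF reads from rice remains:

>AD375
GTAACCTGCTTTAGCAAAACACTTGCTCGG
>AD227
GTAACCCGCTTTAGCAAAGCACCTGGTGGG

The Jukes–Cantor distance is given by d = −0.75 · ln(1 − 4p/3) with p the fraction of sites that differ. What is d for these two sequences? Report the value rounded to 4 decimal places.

0.1885

Mismatches occur at site 7 (T/C), site 19 (A/G), site 23 (T/C), site 26 (C/G), site 28 (C/G).
p = 5/30 = 0.166667.
d = −0.75 · ln(1 − (4/3)·0.166667) = −0.75 · ln(0.777777) = −0.75 · (-0.251315) = 0.1885.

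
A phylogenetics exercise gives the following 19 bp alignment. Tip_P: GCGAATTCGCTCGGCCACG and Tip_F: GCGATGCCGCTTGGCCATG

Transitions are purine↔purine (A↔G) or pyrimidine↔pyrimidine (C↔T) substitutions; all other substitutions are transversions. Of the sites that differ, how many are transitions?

Differing sites — 5:A/T (Tv); 6:T/G (Tv); 7:T/C (Ti); 12:C/T (Ti); 18:C/T (Ti).
Of the 5 differences, 3 transitions and 2 transversions, so the answer is 3.

3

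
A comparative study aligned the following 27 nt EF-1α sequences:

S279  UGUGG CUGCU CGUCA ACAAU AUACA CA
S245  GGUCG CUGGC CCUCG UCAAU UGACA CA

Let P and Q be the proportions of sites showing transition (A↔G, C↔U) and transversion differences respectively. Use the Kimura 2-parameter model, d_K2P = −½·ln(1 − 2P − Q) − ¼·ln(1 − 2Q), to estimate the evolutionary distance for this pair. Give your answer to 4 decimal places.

Mismatches occur at site 1 (U↔G, transversion), site 4 (G↔C, transversion), site 9 (C↔G, transversion), site 10 (U↔C, transition), site 12 (G↔C, transversion), site 15 (A↔G, transition), site 16 (A↔U, transversion), site 21 (A↔U, transversion), site 22 (U↔G, transversion).
Of the 9 differences, 2 transitions and 7 transversions over 27 sites: P = 2/27 = 0.074074, Q = 7/27 = 0.259259.
d = −0.5·ln(0.592593) − 0.25·ln(0.481482) = −0.5·(-0.523247) − 0.25·(-0.730886) = 0.4443.

0.4443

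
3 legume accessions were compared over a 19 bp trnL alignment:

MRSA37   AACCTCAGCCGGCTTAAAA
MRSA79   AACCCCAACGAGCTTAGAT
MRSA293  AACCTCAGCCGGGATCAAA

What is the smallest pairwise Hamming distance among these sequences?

Pairwise Hamming distances:
  MRSA37 vs MRSA79: 6
  MRSA37 vs MRSA293: 3
  MRSA79 vs MRSA293: 9
The smallest is 3, between MRSA37 and MRSA293.

3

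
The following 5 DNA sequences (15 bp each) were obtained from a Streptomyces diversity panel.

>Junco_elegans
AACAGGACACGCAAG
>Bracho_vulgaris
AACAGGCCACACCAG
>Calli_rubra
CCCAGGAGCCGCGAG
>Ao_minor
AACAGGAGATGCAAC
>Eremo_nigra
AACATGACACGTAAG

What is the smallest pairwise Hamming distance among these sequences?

2

Pairwise Hamming distances:
  Junco_elegans vs Bracho_vulgaris: 3
  Junco_elegans vs Calli_rubra: 5
  Junco_elegans vs Ao_minor: 3
  Junco_elegans vs Eremo_nigra: 2
  Bracho_vulgaris vs Calli_rubra: 7
  Bracho_vulgaris vs Ao_minor: 6
  Bracho_vulgaris vs Eremo_nigra: 5
  Calli_rubra vs Ao_minor: 6
  Calli_rubra vs Eremo_nigra: 7
  Ao_minor vs Eremo_nigra: 5
The smallest is 2, between Junco_elegans and Eremo_nigra.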